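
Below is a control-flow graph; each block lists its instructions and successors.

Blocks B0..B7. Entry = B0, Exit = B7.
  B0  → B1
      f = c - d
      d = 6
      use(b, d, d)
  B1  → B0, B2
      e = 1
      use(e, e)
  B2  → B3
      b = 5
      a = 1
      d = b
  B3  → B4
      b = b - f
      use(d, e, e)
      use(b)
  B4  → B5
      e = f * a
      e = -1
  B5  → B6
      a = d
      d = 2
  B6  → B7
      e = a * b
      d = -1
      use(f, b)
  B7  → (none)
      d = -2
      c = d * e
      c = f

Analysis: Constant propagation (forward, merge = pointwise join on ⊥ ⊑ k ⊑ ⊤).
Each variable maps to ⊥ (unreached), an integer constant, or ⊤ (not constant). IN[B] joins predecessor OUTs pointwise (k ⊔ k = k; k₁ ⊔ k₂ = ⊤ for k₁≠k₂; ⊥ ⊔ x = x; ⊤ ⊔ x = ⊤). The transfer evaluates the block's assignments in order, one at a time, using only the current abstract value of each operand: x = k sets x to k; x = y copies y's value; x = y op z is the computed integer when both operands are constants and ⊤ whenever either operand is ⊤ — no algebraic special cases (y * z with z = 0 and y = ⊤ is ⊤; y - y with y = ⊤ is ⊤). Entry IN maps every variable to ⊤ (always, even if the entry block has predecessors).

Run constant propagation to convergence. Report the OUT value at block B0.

Answer: {a: ⊤, b: ⊤, c: ⊤, d: 6, e: ⊤, f: ⊤}

Working:
Per-block solution:
  B0:   IN=(all ⊤)   OUT={d:6; rest ⊤}
  B1:   IN={d:6; rest ⊤}   OUT={d:6, e:1; rest ⊤}
  B2:   IN={d:6, e:1; rest ⊤}   OUT={a:1, b:5, d:5, e:1; rest ⊤}
  B3:   IN={a:1, b:5, d:5, e:1; rest ⊤}   OUT={a:1, d:5, e:1; rest ⊤}
  B4:   IN={a:1, d:5, e:1; rest ⊤}   OUT={a:1, d:5, e:-1; rest ⊤}
  B5:   IN={a:1, d:5, e:-1; rest ⊤}   OUT={a:5, d:2, e:-1; rest ⊤}
  B6:   IN={a:5, d:2, e:-1; rest ⊤}   OUT={a:5, d:-1; rest ⊤}
  B7:   IN={a:5, d:-1; rest ⊤}   OUT={a:5, d:-2; rest ⊤}

Merge at B0 (entry node, so the boundary value (all ⊤) is joined with the incoming edge(s)): IN[B0] = (all ⊤) ⊔ OUT[B1] = {a: ⊤, b: ⊤, c: ⊤, d: ⊤, e: ⊤, f: ⊤}
Applying B0's transfer function to that IN value gives OUT[B0] (row B0 above).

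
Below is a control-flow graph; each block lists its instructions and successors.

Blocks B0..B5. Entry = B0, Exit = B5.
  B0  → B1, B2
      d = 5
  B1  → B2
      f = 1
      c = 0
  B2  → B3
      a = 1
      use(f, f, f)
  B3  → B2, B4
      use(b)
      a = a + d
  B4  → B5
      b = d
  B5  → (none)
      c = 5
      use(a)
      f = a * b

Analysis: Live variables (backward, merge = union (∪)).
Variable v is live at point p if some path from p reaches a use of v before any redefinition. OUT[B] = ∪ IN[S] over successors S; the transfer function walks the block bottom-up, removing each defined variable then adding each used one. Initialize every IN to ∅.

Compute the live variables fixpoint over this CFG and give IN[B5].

Converged values:
  B0:  IN={b, f}  OUT={b, d, f}
  B1:  IN={b, d}  OUT={b, d, f}
  B2:  IN={b, d, f}  OUT={a, b, d, f}
  B3:  IN={a, b, d, f}  OUT={a, b, d, f}
  B4:  IN={a, d}  OUT={a, b}
  B5:  IN={a, b}  OUT={}

B5 is the boundary node: OUT[B5] = {}
Applying B5's transfer function to that OUT value gives IN[B5] (row B5 above).

Answer: {a, b}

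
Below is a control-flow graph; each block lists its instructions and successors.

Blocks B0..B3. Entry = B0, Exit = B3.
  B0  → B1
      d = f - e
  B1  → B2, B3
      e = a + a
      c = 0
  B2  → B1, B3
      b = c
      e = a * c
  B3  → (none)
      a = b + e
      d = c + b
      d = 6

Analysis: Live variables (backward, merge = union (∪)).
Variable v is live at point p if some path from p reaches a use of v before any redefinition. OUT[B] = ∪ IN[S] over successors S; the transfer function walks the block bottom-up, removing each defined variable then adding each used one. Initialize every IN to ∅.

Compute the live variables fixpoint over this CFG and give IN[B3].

Answer: {b, c, e}

Derivation:
Per-block solution:
  B0: | IN={a, b, e, f} | OUT={a, b}
  B1: | IN={a, b} | OUT={a, b, c, e}
  B2: | IN={a, c} | OUT={a, b, c, e}
  B3: | IN={b, c, e} | OUT={}

B3 is the boundary node: OUT[B3] = {}
Applying B3's transfer function to that OUT value gives IN[B3] (row B3 above).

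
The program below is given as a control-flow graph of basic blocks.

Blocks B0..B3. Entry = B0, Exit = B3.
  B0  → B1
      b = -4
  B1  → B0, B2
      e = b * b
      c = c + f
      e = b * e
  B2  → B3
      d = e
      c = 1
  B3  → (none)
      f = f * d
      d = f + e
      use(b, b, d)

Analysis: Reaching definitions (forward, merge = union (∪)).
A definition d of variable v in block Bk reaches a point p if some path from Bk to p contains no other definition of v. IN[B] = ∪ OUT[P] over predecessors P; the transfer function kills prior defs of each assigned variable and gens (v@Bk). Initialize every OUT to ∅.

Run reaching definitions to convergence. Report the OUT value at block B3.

Answer: {b@B0, c@B2, d@B3, e@B1, f@B3}

Trace:
Per-block solution:
  B0:  IN={b@B0, c@B1, e@B1}  OUT={b@B0, c@B1, e@B1}
  B1:  IN={b@B0, c@B1, e@B1}  OUT={b@B0, c@B1, e@B1}
  B2:  IN={b@B0, c@B1, e@B1}  OUT={b@B0, c@B2, d@B2, e@B1}
  B3:  IN={b@B0, c@B2, d@B2, e@B1}  OUT={b@B0, c@B2, d@B3, e@B1, f@B3}

Merge at B3: IN[B3] = OUT[B2] = {b@B0, c@B2, d@B2, e@B1}
Applying B3's transfer function to that IN value gives OUT[B3] (row B3 above).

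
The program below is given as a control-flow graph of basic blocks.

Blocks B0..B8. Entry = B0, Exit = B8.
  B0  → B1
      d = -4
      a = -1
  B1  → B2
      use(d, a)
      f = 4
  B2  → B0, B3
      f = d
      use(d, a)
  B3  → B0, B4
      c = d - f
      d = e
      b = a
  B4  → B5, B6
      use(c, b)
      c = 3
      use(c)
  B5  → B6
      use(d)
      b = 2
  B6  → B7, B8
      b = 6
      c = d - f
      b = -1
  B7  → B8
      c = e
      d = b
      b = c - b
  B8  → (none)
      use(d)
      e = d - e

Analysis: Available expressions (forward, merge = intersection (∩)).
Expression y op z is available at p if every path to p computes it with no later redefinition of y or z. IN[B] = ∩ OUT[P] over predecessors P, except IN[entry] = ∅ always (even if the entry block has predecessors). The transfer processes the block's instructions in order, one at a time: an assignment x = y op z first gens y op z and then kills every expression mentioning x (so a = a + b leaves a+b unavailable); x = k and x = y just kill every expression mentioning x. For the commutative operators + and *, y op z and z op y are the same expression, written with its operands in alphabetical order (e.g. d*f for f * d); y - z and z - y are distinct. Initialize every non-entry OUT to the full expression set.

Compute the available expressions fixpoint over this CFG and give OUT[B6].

Fixpoint table:
  B0:  IN={}  OUT={}
  B1:  IN={}  OUT={}
  B2:  IN={}  OUT={}
  B3:  IN={}  OUT={}
  B4:  IN={}  OUT={}
  B5:  IN={}  OUT={}
  B6:  IN={}  OUT={d-f}
  B7:  IN={d-f}  OUT={}
  B8:  IN={}  OUT={}

Merge at B6: IN[B6] = OUT[B4] ∩ OUT[B5] = {}
Applying B6's transfer function to that IN value gives OUT[B6] (row B6 above).

Answer: {d-f}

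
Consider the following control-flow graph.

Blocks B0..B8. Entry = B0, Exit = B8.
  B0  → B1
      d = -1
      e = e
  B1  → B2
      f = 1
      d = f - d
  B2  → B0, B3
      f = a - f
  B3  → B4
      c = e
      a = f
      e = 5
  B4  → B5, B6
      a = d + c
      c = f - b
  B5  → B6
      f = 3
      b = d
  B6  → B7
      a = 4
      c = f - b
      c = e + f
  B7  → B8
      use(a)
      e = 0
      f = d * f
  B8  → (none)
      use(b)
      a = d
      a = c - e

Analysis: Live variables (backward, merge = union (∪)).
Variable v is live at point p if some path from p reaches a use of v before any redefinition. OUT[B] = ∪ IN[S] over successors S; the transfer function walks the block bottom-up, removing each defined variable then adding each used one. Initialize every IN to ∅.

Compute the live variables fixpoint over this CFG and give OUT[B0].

Answer: {a, b, d, e}

Derivation:
Fixpoint table:
  B0:  IN={a, b, e}  OUT={a, b, d, e}
  B1:  IN={a, b, d, e}  OUT={a, b, d, e, f}
  B2:  IN={a, b, d, e, f}  OUT={a, b, d, e, f}
  B3:  IN={b, d, e, f}  OUT={b, c, d, e, f}
  B4:  IN={b, c, d, e, f}  OUT={b, d, e, f}
  B5:  IN={d, e}  OUT={b, d, e, f}
  B6:  IN={b, d, e, f}  OUT={a, b, c, d, f}
  B7:  IN={a, b, c, d, f}  OUT={b, c, d, e}
  B8:  IN={b, c, d, e}  OUT={}

Merge at B0: OUT[B0] = IN[B1] = {a, b, d, e}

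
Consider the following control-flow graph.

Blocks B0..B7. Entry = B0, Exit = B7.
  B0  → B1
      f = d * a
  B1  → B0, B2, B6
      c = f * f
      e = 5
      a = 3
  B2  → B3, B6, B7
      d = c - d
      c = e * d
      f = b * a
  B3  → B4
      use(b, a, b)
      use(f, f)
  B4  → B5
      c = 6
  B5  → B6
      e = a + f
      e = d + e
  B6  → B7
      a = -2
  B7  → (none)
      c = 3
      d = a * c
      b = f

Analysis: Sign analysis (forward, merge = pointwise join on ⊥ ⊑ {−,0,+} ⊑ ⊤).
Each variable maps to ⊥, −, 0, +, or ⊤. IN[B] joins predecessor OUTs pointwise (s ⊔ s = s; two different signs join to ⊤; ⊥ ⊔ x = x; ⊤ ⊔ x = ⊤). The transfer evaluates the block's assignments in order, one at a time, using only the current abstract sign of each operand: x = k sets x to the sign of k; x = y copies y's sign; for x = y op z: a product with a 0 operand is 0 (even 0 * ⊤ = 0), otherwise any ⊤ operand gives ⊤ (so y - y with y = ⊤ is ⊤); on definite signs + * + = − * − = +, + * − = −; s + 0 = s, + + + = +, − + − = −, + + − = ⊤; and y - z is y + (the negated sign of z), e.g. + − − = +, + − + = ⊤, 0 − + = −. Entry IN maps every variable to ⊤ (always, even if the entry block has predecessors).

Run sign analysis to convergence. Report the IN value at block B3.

Converged values:
  B0: | IN=(all ⊤) | OUT=(all ⊤)
  B1: | IN=(all ⊤) | OUT={a:+, e:+; rest ⊤}
  B2: | IN={a:+, e:+; rest ⊤} | OUT={a:+, e:+; rest ⊤}
  B3: | IN={a:+, e:+; rest ⊤} | OUT={a:+, e:+; rest ⊤}
  B4: | IN={a:+, e:+; rest ⊤} | OUT={a:+, c:+, e:+; rest ⊤}
  B5: | IN={a:+, c:+, e:+; rest ⊤} | OUT={a:+, c:+; rest ⊤}
  B6: | IN={a:+; rest ⊤} | OUT={a:-; rest ⊤}
  B7: | IN=(all ⊤) | OUT={c:+; rest ⊤}

Merge at B3: IN[B3] = OUT[B2] = {a: +, b: ⊤, c: ⊤, d: ⊤, e: +, f: ⊤}

Answer: {a: +, b: ⊤, c: ⊤, d: ⊤, e: +, f: ⊤}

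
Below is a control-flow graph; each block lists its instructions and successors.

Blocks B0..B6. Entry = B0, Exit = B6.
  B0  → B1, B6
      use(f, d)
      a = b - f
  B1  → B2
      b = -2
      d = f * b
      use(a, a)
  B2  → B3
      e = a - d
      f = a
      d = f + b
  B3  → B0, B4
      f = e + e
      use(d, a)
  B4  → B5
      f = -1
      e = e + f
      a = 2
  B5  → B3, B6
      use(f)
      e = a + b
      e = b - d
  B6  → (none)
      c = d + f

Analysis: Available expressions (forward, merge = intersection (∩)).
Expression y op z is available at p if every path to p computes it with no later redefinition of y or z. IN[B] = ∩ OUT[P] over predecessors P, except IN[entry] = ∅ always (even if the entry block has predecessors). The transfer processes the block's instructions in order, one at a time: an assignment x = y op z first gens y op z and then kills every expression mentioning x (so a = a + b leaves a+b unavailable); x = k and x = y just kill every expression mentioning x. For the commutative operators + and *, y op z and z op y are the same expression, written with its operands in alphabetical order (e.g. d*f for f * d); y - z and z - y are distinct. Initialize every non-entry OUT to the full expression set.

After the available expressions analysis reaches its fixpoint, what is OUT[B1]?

Converged values:
  B0:  IN={}  OUT={b-f}
  B1:  IN={b-f}  OUT={b*f}
  B2:  IN={b*f}  OUT={b+f}
  B3:  IN={}  OUT={e+e}
  B4:  IN={e+e}  OUT={}
  B5:  IN={}  OUT={a+b, b-d}
  B6:  IN={}  OUT={d+f}

Merge at B1: IN[B1] = OUT[B0] = {b-f}
Applying B1's transfer function to that IN value gives OUT[B1] (row B1 above).

Answer: {b*f}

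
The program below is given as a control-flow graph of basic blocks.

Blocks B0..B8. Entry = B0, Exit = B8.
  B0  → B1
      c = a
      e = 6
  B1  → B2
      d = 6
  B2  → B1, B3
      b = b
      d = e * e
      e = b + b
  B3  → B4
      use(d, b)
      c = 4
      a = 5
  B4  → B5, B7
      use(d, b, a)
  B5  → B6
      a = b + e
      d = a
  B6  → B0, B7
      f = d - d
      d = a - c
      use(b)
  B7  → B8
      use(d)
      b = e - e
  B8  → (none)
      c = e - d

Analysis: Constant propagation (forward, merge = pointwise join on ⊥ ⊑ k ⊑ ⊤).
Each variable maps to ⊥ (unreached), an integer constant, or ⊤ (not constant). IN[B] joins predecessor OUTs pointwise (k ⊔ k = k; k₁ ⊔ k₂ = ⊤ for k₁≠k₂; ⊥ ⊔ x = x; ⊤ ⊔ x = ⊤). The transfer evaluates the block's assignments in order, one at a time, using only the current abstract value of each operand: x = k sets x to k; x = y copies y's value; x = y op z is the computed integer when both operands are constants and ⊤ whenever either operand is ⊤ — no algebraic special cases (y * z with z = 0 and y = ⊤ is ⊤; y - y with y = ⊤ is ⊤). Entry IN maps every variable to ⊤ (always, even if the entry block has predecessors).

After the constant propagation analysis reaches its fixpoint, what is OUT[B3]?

Converged values:
  B0:  IN=(all ⊤)  OUT={e:6; rest ⊤}
  B1:  IN=(all ⊤)  OUT={d:6; rest ⊤}
  B2:  IN={d:6; rest ⊤}  OUT=(all ⊤)
  B3:  IN=(all ⊤)  OUT={a:5, c:4; rest ⊤}
  B4:  IN={a:5, c:4; rest ⊤}  OUT={a:5, c:4; rest ⊤}
  B5:  IN={a:5, c:4; rest ⊤}  OUT={c:4; rest ⊤}
  B6:  IN={c:4; rest ⊤}  OUT={c:4; rest ⊤}
  B7:  IN={c:4; rest ⊤}  OUT={c:4; rest ⊤}
  B8:  IN={c:4; rest ⊤}  OUT=(all ⊤)

Merge at B3: IN[B3] = OUT[B2] = {a: ⊤, b: ⊤, c: ⊤, d: ⊤, e: ⊤, f: ⊤}
Applying B3's transfer function to that IN value gives OUT[B3] (row B3 above).

Answer: {a: 5, b: ⊤, c: 4, d: ⊤, e: ⊤, f: ⊤}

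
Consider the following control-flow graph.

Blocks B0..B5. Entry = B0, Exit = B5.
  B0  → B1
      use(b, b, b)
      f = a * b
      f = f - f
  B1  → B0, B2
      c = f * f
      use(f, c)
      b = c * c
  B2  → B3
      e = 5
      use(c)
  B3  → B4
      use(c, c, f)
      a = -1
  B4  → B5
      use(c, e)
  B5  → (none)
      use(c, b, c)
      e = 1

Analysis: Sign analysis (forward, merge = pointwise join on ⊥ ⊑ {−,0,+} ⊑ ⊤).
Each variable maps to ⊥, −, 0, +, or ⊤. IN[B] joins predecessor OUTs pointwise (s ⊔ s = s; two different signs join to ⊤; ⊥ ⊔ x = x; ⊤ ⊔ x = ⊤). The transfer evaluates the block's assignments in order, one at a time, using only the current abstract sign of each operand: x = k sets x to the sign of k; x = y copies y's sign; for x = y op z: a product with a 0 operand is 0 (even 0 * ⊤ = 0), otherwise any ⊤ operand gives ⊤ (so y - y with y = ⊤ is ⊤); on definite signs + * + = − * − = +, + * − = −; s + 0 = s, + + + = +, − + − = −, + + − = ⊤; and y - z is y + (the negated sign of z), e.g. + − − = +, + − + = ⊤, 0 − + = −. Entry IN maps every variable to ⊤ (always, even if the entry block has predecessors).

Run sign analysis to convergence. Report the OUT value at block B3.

Answer: {a: -, b: ⊤, c: ⊤, d: ⊤, e: +, f: ⊤}

Working:
Converged values:
  B0: | IN=(all ⊤) | OUT=(all ⊤)
  B1: | IN=(all ⊤) | OUT=(all ⊤)
  B2: | IN=(all ⊤) | OUT={e:+; rest ⊤}
  B3: | IN={e:+; rest ⊤} | OUT={a:-, e:+; rest ⊤}
  B4: | IN={a:-, e:+; rest ⊤} | OUT={a:-, e:+; rest ⊤}
  B5: | IN={a:-, e:+; rest ⊤} | OUT={a:-, e:+; rest ⊤}

Merge at B3: IN[B3] = OUT[B2] = {a: ⊤, b: ⊤, c: ⊤, d: ⊤, e: +, f: ⊤}
Applying B3's transfer function to that IN value gives OUT[B3] (row B3 above).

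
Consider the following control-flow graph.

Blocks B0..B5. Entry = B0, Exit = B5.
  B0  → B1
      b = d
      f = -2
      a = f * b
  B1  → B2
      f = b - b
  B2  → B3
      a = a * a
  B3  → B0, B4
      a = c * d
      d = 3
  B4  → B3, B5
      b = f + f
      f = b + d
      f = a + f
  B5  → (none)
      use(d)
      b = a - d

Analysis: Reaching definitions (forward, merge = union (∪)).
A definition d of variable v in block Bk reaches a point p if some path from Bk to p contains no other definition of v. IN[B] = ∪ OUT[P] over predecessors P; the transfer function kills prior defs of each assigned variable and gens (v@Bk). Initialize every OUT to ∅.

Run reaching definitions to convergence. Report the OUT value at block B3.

Converged values:
  B0:   IN={a@B3, b@B0, b@B4, d@B3, f@B1, f@B4}   OUT={a@B0, b@B0, d@B3, f@B0}
  B1:   IN={a@B0, b@B0, d@B3, f@B0}   OUT={a@B0, b@B0, d@B3, f@B1}
  B2:   IN={a@B0, b@B0, d@B3, f@B1}   OUT={a@B2, b@B0, d@B3, f@B1}
  B3:   IN={a@B2, a@B3, b@B0, b@B4, d@B3, f@B1, f@B4}   OUT={a@B3, b@B0, b@B4, d@B3, f@B1, f@B4}
  B4:   IN={a@B3, b@B0, b@B4, d@B3, f@B1, f@B4}   OUT={a@B3, b@B4, d@B3, f@B4}
  B5:   IN={a@B3, b@B4, d@B3, f@B4}   OUT={a@B3, b@B5, d@B3, f@B4}

Merge at B3: IN[B3] = OUT[B2] ⊔ OUT[B4] = {a@B2, a@B3, b@B0, b@B4, d@B3, f@B1, f@B4}
Applying B3's transfer function to that IN value gives OUT[B3] (row B3 above).

Answer: {a@B3, b@B0, b@B4, d@B3, f@B1, f@B4}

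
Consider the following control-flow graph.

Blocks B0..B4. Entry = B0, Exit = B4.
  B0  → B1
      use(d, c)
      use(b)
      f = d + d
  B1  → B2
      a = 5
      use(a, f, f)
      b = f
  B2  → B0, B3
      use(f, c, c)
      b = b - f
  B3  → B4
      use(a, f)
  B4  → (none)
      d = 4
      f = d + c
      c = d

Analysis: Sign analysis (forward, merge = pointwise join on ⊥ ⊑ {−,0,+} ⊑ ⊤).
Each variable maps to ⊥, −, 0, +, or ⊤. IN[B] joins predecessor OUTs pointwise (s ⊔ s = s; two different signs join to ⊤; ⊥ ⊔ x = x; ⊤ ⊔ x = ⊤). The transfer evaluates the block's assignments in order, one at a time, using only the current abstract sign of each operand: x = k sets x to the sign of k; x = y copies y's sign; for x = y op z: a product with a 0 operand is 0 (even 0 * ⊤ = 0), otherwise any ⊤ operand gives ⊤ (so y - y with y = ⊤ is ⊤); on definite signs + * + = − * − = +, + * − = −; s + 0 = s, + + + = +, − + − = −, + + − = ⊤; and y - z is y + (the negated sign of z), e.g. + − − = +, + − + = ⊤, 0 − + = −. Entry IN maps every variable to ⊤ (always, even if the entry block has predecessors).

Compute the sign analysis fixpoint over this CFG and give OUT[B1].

Fixpoint table:
  B0: | IN=(all ⊤) | OUT=(all ⊤)
  B1: | IN=(all ⊤) | OUT={a:+; rest ⊤}
  B2: | IN={a:+; rest ⊤} | OUT={a:+; rest ⊤}
  B3: | IN={a:+; rest ⊤} | OUT={a:+; rest ⊤}
  B4: | IN={a:+; rest ⊤} | OUT={a:+, c:+, d:+; rest ⊤}

Merge at B1: IN[B1] = OUT[B0] = {a: ⊤, b: ⊤, c: ⊤, d: ⊤, e: ⊤, f: ⊤}
Applying B1's transfer function to that IN value gives OUT[B1] (row B1 above).

Answer: {a: +, b: ⊤, c: ⊤, d: ⊤, e: ⊤, f: ⊤}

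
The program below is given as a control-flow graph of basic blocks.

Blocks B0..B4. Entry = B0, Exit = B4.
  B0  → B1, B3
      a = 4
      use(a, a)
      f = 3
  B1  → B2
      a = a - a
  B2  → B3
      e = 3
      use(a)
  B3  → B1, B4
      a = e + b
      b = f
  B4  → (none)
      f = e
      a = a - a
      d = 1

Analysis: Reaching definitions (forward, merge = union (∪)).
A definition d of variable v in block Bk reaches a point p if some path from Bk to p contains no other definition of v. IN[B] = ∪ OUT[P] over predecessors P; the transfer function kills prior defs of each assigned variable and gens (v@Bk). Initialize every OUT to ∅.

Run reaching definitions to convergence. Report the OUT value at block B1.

Answer: {a@B1, b@B3, e@B2, f@B0}

Trace:
Fixpoint table:
  B0:   IN={}   OUT={a@B0, f@B0}
  B1:   IN={a@B0, a@B3, b@B3, e@B2, f@B0}   OUT={a@B1, b@B3, e@B2, f@B0}
  B2:   IN={a@B1, b@B3, e@B2, f@B0}   OUT={a@B1, b@B3, e@B2, f@B0}
  B3:   IN={a@B0, a@B1, b@B3, e@B2, f@B0}   OUT={a@B3, b@B3, e@B2, f@B0}
  B4:   IN={a@B3, b@B3, e@B2, f@B0}   OUT={a@B4, b@B3, d@B4, e@B2, f@B4}

Merge at B1: IN[B1] = OUT[B0] ⊔ OUT[B3] = {a@B0, a@B3, b@B3, e@B2, f@B0}
Applying B1's transfer function to that IN value gives OUT[B1] (row B1 above).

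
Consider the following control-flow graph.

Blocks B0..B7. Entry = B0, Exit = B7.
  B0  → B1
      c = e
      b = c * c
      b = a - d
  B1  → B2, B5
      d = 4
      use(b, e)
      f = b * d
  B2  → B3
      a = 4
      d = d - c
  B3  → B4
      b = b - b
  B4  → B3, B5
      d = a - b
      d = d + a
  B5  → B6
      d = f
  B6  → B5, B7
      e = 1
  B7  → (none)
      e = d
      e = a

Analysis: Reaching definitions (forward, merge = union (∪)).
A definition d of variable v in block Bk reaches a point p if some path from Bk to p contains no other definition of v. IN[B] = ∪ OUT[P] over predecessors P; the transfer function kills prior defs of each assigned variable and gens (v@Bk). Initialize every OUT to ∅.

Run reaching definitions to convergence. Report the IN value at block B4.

Converged values:
  B0:  IN={}  OUT={b@B0, c@B0}
  B1:  IN={b@B0, c@B0}  OUT={b@B0, c@B0, d@B1, f@B1}
  B2:  IN={b@B0, c@B0, d@B1, f@B1}  OUT={a@B2, b@B0, c@B0, d@B2, f@B1}
  B3:  IN={a@B2, b@B0, b@B3, c@B0, d@B2, d@B4, f@B1}  OUT={a@B2, b@B3, c@B0, d@B2, d@B4, f@B1}
  B4:  IN={a@B2, b@B3, c@B0, d@B2, d@B4, f@B1}  OUT={a@B2, b@B3, c@B0, d@B4, f@B1}
  B5:  IN={a@B2, b@B0, b@B3, c@B0, d@B1, d@B4, d@B5, e@B6, f@B1}  OUT={a@B2, b@B0, b@B3, c@B0, d@B5, e@B6, f@B1}
  B6:  IN={a@B2, b@B0, b@B3, c@B0, d@B5, e@B6, f@B1}  OUT={a@B2, b@B0, b@B3, c@B0, d@B5, e@B6, f@B1}
  B7:  IN={a@B2, b@B0, b@B3, c@B0, d@B5, e@B6, f@B1}  OUT={a@B2, b@B0, b@B3, c@B0, d@B5, e@B7, f@B1}

Merge at B4: IN[B4] = OUT[B3] = {a@B2, b@B3, c@B0, d@B2, d@B4, f@B1}

Answer: {a@B2, b@B3, c@B0, d@B2, d@B4, f@B1}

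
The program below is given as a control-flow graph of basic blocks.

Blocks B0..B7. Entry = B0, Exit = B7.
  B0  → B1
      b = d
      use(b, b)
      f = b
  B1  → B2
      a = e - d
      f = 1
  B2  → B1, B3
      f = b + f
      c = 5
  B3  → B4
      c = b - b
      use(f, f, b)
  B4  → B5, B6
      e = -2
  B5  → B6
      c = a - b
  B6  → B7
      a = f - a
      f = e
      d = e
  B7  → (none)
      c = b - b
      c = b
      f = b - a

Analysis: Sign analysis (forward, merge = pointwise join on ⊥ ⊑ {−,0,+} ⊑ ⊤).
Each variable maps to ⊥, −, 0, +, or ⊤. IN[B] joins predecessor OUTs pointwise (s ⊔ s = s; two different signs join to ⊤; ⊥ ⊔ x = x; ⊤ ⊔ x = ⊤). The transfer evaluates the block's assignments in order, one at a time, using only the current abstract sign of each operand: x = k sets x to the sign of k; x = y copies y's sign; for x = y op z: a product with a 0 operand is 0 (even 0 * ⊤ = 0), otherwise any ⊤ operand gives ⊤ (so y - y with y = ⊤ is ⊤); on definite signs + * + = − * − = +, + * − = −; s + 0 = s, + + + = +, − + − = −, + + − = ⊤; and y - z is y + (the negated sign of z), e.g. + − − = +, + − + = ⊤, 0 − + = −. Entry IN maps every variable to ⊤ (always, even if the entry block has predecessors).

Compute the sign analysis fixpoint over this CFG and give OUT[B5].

Answer: {a: ⊤, b: ⊤, c: ⊤, d: ⊤, e: -, f: ⊤}

Working:
Per-block solution:
  B0:  IN=(all ⊤)  OUT=(all ⊤)
  B1:  IN=(all ⊤)  OUT={f:+; rest ⊤}
  B2:  IN={f:+; rest ⊤}  OUT={c:+; rest ⊤}
  B3:  IN={c:+; rest ⊤}  OUT=(all ⊤)
  B4:  IN=(all ⊤)  OUT={e:-; rest ⊤}
  B5:  IN={e:-; rest ⊤}  OUT={e:-; rest ⊤}
  B6:  IN={e:-; rest ⊤}  OUT={d:-, e:-, f:-; rest ⊤}
  B7:  IN={d:-, e:-, f:-; rest ⊤}  OUT={d:-, e:-; rest ⊤}

Merge at B5: IN[B5] = OUT[B4] = {a: ⊤, b: ⊤, c: ⊤, d: ⊤, e: -, f: ⊤}
Applying B5's transfer function to that IN value gives OUT[B5] (row B5 above).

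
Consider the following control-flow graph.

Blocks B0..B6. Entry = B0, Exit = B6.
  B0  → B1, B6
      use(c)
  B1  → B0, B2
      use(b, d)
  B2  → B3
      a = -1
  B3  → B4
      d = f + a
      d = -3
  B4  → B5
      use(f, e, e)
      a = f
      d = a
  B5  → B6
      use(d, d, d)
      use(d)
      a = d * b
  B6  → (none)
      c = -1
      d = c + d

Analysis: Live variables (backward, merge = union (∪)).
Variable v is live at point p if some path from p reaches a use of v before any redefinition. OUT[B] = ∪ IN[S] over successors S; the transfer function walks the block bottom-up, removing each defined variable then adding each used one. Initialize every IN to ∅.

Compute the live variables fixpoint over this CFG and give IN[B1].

Per-block solution:
  B0: | IN={b, c, d, e, f} | OUT={b, c, d, e, f}
  B1: | IN={b, c, d, e, f} | OUT={b, c, d, e, f}
  B2: | IN={b, e, f} | OUT={a, b, e, f}
  B3: | IN={a, b, e, f} | OUT={b, e, f}
  B4: | IN={b, e, f} | OUT={b, d}
  B5: | IN={b, d} | OUT={d}
  B6: | IN={d} | OUT={}

Merge at B1: OUT[B1] = IN[B0] ⊔ IN[B2] = {b, c, d, e, f}
Applying B1's transfer function to that OUT value gives IN[B1] (row B1 above).

Answer: {b, c, d, e, f}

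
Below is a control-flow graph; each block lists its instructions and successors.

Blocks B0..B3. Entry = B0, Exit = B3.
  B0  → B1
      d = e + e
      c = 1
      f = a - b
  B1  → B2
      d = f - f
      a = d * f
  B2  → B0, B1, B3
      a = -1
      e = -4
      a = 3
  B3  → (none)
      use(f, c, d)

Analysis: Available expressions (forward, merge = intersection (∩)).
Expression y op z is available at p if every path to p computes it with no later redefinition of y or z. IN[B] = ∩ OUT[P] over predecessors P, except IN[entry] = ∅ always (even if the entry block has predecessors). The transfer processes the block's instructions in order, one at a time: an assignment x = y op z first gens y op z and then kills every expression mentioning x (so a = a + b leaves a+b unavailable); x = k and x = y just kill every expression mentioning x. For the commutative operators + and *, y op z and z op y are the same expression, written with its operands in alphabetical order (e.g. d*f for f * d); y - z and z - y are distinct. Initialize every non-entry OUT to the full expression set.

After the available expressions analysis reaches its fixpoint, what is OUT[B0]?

Fixpoint table:
  B0:   IN={}   OUT={a-b, e+e}
  B1:   IN={}   OUT={d*f, f-f}
  B2:   IN={d*f, f-f}   OUT={d*f, f-f}
  B3:   IN={d*f, f-f}   OUT={d*f, f-f}

Merge at B0 (entry node, so the boundary value {} is joined with the incoming edge(s)): IN[B0] = {} ∩ OUT[B2] = {}
Applying B0's transfer function to that IN value gives OUT[B0] (row B0 above).

Answer: {a-b, e+e}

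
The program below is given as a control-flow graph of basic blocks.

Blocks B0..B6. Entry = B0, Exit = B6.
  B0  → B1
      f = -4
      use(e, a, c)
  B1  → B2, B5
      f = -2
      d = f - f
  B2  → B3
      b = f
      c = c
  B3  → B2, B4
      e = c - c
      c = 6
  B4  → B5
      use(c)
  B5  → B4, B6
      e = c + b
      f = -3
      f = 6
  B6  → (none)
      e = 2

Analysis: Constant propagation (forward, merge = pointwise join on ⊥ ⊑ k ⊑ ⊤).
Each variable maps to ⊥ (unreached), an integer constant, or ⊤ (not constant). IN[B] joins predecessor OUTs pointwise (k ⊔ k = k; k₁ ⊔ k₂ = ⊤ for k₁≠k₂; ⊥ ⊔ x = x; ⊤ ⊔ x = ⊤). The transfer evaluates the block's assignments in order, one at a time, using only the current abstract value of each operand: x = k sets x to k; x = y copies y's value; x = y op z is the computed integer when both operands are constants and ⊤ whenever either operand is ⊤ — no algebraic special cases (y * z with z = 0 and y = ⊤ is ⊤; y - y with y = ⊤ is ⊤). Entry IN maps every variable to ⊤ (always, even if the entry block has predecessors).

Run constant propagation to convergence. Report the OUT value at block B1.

Converged values:
  B0: | IN=(all ⊤) | OUT={f:-4; rest ⊤}
  B1: | IN={f:-4; rest ⊤} | OUT={d:0, f:-2; rest ⊤}
  B2: | IN={d:0, f:-2; rest ⊤} | OUT={b:-2, d:0, f:-2; rest ⊤}
  B3: | IN={b:-2, d:0, f:-2; rest ⊤} | OUT={b:-2, c:6, d:0, f:-2; rest ⊤}
  B4: | IN={d:0; rest ⊤} | OUT={d:0; rest ⊤}
  B5: | IN={d:0; rest ⊤} | OUT={d:0, f:6; rest ⊤}
  B6: | IN={d:0, f:6; rest ⊤} | OUT={d:0, e:2, f:6; rest ⊤}

Merge at B1: IN[B1] = OUT[B0] = {a: ⊤, b: ⊤, c: ⊤, d: ⊤, e: ⊤, f: -4}
Applying B1's transfer function to that IN value gives OUT[B1] (row B1 above).

Answer: {a: ⊤, b: ⊤, c: ⊤, d: 0, e: ⊤, f: -2}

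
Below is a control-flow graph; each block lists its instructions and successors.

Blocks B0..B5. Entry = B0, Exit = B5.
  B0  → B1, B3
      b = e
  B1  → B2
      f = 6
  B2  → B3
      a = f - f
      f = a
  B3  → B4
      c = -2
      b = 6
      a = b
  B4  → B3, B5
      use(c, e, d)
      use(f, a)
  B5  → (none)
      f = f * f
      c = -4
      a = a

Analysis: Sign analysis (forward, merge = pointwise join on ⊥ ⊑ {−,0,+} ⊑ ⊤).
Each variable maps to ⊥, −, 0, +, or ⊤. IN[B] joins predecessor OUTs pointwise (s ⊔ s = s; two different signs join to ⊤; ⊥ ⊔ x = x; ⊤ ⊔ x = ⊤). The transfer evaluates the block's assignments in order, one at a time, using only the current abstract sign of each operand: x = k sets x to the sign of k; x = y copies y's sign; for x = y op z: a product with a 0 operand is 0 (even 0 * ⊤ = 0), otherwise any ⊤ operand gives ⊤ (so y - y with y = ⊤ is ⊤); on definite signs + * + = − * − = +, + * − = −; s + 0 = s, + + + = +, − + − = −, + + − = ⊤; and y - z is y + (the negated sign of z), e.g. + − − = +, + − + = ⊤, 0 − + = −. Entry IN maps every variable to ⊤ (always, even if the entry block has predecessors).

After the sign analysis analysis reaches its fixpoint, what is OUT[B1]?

Per-block solution:
  B0:  IN=(all ⊤)  OUT=(all ⊤)
  B1:  IN=(all ⊤)  OUT={f:+; rest ⊤}
  B2:  IN={f:+; rest ⊤}  OUT=(all ⊤)
  B3:  IN=(all ⊤)  OUT={a:+, b:+, c:-; rest ⊤}
  B4:  IN={a:+, b:+, c:-; rest ⊤}  OUT={a:+, b:+, c:-; rest ⊤}
  B5:  IN={a:+, b:+, c:-; rest ⊤}  OUT={a:+, b:+, c:-; rest ⊤}

Merge at B1: IN[B1] = OUT[B0] = {a: ⊤, b: ⊤, c: ⊤, d: ⊤, e: ⊤, f: ⊤}
Applying B1's transfer function to that IN value gives OUT[B1] (row B1 above).

Answer: {a: ⊤, b: ⊤, c: ⊤, d: ⊤, e: ⊤, f: +}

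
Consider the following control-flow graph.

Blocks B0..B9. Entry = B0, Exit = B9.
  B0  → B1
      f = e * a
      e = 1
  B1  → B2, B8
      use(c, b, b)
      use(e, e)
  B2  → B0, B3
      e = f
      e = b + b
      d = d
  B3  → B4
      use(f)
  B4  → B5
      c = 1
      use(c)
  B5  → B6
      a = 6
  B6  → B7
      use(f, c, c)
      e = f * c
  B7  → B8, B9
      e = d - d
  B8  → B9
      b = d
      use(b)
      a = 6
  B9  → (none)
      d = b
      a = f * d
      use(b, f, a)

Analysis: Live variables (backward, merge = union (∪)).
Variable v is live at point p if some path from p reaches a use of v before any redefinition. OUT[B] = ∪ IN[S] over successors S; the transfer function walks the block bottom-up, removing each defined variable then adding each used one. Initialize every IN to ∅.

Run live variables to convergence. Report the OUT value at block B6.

Converged values:
  B0:   IN={a, b, c, d, e}   OUT={a, b, c, d, e, f}
  B1:   IN={a, b, c, d, e, f}   OUT={a, b, c, d, f}
  B2:   IN={a, b, c, d, f}   OUT={a, b, c, d, e, f}
  B3:   IN={b, d, f}   OUT={b, d, f}
  B4:   IN={b, d, f}   OUT={b, c, d, f}
  B5:   IN={b, c, d, f}   OUT={b, c, d, f}
  B6:   IN={b, c, d, f}   OUT={b, d, f}
  B7:   IN={b, d, f}   OUT={b, d, f}
  B8:   IN={d, f}   OUT={b, f}
  B9:   IN={b, f}   OUT={}

Merge at B6: OUT[B6] = IN[B7] = {b, d, f}

Answer: {b, d, f}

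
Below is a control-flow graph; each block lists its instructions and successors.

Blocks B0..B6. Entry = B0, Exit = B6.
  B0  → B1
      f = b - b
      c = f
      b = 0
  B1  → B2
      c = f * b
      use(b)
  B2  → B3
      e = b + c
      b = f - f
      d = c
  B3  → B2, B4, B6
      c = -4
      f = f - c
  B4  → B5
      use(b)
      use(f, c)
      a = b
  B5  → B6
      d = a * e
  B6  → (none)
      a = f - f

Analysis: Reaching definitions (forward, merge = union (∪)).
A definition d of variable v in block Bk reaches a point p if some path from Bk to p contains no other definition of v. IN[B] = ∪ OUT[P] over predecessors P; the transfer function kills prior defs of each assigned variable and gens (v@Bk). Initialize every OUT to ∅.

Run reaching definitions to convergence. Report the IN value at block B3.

Per-block solution:
  B0: | IN={} | OUT={b@B0, c@B0, f@B0}
  B1: | IN={b@B0, c@B0, f@B0} | OUT={b@B0, c@B1, f@B0}
  B2: | IN={b@B0, b@B2, c@B1, c@B3, d@B2, e@B2, f@B0, f@B3} | OUT={b@B2, c@B1, c@B3, d@B2, e@B2, f@B0, f@B3}
  B3: | IN={b@B2, c@B1, c@B3, d@B2, e@B2, f@B0, f@B3} | OUT={b@B2, c@B3, d@B2, e@B2, f@B3}
  B4: | IN={b@B2, c@B3, d@B2, e@B2, f@B3} | OUT={a@B4, b@B2, c@B3, d@B2, e@B2, f@B3}
  B5: | IN={a@B4, b@B2, c@B3, d@B2, e@B2, f@B3} | OUT={a@B4, b@B2, c@B3, d@B5, e@B2, f@B3}
  B6: | IN={a@B4, b@B2, c@B3, d@B2, d@B5, e@B2, f@B3} | OUT={a@B6, b@B2, c@B3, d@B2, d@B5, e@B2, f@B3}

Merge at B3: IN[B3] = OUT[B2] = {b@B2, c@B1, c@B3, d@B2, e@B2, f@B0, f@B3}

Answer: {b@B2, c@B1, c@B3, d@B2, e@B2, f@B0, f@B3}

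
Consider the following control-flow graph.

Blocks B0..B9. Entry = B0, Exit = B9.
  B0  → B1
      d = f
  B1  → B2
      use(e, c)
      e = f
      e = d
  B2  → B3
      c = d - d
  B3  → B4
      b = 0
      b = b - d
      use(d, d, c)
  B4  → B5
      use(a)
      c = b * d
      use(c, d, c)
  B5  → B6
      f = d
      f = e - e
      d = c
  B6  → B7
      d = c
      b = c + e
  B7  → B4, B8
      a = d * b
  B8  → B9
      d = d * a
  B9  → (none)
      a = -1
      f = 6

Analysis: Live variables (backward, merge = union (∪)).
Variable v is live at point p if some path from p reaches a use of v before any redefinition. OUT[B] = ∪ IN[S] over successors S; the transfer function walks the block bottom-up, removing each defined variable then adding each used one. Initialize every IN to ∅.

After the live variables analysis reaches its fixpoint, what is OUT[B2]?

Converged values:
  B0: | IN={a, c, e, f} | OUT={a, c, d, e, f}
  B1: | IN={a, c, d, e, f} | OUT={a, d, e}
  B2: | IN={a, d, e} | OUT={a, c, d, e}
  B3: | IN={a, c, d, e} | OUT={a, b, d, e}
  B4: | IN={a, b, d, e} | OUT={c, d, e}
  B5: | IN={c, d, e} | OUT={c, e}
  B6: | IN={c, e} | OUT={b, d, e}
  B7: | IN={b, d, e} | OUT={a, b, d, e}
  B8: | IN={a, d} | OUT={}
  B9: | IN={} | OUT={}

Merge at B2: OUT[B2] = IN[B3] = {a, c, d, e}

Answer: {a, c, d, e}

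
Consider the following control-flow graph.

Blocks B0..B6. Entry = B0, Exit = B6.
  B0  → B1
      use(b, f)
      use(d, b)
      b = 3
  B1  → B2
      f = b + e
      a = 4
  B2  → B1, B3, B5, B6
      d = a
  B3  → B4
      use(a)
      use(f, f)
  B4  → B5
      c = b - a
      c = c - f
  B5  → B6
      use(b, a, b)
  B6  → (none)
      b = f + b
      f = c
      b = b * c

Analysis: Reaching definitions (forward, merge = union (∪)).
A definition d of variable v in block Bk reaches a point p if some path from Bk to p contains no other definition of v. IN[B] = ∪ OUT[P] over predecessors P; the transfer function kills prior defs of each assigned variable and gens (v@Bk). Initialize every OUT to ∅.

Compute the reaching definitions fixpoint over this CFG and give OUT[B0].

Fixpoint table:
  B0:  IN={}  OUT={b@B0}
  B1:  IN={a@B1, b@B0, d@B2, f@B1}  OUT={a@B1, b@B0, d@B2, f@B1}
  B2:  IN={a@B1, b@B0, d@B2, f@B1}  OUT={a@B1, b@B0, d@B2, f@B1}
  B3:  IN={a@B1, b@B0, d@B2, f@B1}  OUT={a@B1, b@B0, d@B2, f@B1}
  B4:  IN={a@B1, b@B0, d@B2, f@B1}  OUT={a@B1, b@B0, c@B4, d@B2, f@B1}
  B5:  IN={a@B1, b@B0, c@B4, d@B2, f@B1}  OUT={a@B1, b@B0, c@B4, d@B2, f@B1}
  B6:  IN={a@B1, b@B0, c@B4, d@B2, f@B1}  OUT={a@B1, b@B6, c@B4, d@B2, f@B6}

B0 is the boundary node: IN[B0] = {}
Applying B0's transfer function to that IN value gives OUT[B0] (row B0 above).

Answer: {b@B0}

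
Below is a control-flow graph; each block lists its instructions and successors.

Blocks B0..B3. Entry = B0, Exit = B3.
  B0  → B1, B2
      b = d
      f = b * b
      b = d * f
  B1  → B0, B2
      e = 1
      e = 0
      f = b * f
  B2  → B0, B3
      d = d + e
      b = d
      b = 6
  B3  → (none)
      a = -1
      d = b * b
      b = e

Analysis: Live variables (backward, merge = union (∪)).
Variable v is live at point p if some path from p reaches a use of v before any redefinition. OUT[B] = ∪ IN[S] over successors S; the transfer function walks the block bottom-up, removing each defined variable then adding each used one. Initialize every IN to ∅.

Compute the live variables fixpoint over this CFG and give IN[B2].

Answer: {d, e}

Working:
Per-block solution:
  B0:   IN={d, e}   OUT={b, d, e, f}
  B1:   IN={b, d, f}   OUT={d, e}
  B2:   IN={d, e}   OUT={b, d, e}
  B3:   IN={b, e}   OUT={}

Merge at B2: OUT[B2] = IN[B0] ⊔ IN[B3] = {b, d, e}
Applying B2's transfer function to that OUT value gives IN[B2] (row B2 above).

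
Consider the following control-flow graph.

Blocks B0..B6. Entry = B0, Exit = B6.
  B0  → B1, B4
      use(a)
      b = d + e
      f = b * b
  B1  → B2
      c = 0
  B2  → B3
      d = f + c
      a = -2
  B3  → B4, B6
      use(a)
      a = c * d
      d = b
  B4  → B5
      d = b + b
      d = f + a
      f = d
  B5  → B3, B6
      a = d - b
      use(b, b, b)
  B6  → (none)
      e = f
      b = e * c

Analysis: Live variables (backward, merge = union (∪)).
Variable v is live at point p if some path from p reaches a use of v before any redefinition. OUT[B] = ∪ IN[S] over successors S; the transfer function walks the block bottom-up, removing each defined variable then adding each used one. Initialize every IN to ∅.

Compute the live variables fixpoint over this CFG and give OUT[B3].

Per-block solution:
  B0:  IN={a, c, d, e}  OUT={a, b, c, f}
  B1:  IN={b, f}  OUT={b, c, f}
  B2:  IN={b, c, f}  OUT={a, b, c, d, f}
  B3:  IN={a, b, c, d, f}  OUT={a, b, c, f}
  B4:  IN={a, b, c, f}  OUT={b, c, d, f}
  B5:  IN={b, c, d, f}  OUT={a, b, c, d, f}
  B6:  IN={c, f}  OUT={}

Merge at B3: OUT[B3] = IN[B4] ⊔ IN[B6] = {a, b, c, f}

Answer: {a, b, c, f}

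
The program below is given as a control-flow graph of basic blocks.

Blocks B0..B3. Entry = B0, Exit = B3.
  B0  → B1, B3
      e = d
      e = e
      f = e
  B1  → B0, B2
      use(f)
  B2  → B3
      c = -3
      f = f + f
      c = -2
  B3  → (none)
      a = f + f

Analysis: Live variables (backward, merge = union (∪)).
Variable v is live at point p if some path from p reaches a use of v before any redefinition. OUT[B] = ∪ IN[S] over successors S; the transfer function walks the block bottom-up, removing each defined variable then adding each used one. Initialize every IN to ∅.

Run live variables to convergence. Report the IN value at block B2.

Fixpoint table:
  B0:  IN={d}  OUT={d, f}
  B1:  IN={d, f}  OUT={d, f}
  B2:  IN={f}  OUT={f}
  B3:  IN={f}  OUT={}

Merge at B2: OUT[B2] = IN[B3] = {f}
Applying B2's transfer function to that OUT value gives IN[B2] (row B2 above).

Answer: {f}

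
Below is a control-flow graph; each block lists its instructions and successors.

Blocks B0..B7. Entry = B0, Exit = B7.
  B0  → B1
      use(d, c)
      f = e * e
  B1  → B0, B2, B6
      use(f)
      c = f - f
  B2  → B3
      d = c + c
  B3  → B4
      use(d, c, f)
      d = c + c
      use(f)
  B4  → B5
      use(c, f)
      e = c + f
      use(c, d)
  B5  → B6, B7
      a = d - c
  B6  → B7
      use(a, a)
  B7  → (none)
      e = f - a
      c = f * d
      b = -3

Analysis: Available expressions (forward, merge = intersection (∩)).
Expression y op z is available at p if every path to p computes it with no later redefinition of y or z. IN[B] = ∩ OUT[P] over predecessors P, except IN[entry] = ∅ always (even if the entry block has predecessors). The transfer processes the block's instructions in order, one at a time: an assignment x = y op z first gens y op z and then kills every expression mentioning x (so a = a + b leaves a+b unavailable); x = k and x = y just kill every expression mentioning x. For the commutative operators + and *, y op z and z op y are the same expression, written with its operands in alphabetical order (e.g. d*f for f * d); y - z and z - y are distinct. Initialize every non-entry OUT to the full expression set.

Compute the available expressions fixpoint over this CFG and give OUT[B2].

Converged values:
  B0:   IN={}   OUT={e*e}
  B1:   IN={e*e}   OUT={e*e, f-f}
  B2:   IN={e*e, f-f}   OUT={c+c, e*e, f-f}
  B3:   IN={c+c, e*e, f-f}   OUT={c+c, e*e, f-f}
  B4:   IN={c+c, e*e, f-f}   OUT={c+c, c+f, f-f}
  B5:   IN={c+c, c+f, f-f}   OUT={c+c, c+f, d-c, f-f}
  B6:   IN={f-f}   OUT={f-f}
  B7:   IN={f-f}   OUT={d*f, f-a, f-f}

Merge at B2: IN[B2] = OUT[B1] = {e*e, f-f}
Applying B2's transfer function to that IN value gives OUT[B2] (row B2 above).

Answer: {c+c, e*e, f-f}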